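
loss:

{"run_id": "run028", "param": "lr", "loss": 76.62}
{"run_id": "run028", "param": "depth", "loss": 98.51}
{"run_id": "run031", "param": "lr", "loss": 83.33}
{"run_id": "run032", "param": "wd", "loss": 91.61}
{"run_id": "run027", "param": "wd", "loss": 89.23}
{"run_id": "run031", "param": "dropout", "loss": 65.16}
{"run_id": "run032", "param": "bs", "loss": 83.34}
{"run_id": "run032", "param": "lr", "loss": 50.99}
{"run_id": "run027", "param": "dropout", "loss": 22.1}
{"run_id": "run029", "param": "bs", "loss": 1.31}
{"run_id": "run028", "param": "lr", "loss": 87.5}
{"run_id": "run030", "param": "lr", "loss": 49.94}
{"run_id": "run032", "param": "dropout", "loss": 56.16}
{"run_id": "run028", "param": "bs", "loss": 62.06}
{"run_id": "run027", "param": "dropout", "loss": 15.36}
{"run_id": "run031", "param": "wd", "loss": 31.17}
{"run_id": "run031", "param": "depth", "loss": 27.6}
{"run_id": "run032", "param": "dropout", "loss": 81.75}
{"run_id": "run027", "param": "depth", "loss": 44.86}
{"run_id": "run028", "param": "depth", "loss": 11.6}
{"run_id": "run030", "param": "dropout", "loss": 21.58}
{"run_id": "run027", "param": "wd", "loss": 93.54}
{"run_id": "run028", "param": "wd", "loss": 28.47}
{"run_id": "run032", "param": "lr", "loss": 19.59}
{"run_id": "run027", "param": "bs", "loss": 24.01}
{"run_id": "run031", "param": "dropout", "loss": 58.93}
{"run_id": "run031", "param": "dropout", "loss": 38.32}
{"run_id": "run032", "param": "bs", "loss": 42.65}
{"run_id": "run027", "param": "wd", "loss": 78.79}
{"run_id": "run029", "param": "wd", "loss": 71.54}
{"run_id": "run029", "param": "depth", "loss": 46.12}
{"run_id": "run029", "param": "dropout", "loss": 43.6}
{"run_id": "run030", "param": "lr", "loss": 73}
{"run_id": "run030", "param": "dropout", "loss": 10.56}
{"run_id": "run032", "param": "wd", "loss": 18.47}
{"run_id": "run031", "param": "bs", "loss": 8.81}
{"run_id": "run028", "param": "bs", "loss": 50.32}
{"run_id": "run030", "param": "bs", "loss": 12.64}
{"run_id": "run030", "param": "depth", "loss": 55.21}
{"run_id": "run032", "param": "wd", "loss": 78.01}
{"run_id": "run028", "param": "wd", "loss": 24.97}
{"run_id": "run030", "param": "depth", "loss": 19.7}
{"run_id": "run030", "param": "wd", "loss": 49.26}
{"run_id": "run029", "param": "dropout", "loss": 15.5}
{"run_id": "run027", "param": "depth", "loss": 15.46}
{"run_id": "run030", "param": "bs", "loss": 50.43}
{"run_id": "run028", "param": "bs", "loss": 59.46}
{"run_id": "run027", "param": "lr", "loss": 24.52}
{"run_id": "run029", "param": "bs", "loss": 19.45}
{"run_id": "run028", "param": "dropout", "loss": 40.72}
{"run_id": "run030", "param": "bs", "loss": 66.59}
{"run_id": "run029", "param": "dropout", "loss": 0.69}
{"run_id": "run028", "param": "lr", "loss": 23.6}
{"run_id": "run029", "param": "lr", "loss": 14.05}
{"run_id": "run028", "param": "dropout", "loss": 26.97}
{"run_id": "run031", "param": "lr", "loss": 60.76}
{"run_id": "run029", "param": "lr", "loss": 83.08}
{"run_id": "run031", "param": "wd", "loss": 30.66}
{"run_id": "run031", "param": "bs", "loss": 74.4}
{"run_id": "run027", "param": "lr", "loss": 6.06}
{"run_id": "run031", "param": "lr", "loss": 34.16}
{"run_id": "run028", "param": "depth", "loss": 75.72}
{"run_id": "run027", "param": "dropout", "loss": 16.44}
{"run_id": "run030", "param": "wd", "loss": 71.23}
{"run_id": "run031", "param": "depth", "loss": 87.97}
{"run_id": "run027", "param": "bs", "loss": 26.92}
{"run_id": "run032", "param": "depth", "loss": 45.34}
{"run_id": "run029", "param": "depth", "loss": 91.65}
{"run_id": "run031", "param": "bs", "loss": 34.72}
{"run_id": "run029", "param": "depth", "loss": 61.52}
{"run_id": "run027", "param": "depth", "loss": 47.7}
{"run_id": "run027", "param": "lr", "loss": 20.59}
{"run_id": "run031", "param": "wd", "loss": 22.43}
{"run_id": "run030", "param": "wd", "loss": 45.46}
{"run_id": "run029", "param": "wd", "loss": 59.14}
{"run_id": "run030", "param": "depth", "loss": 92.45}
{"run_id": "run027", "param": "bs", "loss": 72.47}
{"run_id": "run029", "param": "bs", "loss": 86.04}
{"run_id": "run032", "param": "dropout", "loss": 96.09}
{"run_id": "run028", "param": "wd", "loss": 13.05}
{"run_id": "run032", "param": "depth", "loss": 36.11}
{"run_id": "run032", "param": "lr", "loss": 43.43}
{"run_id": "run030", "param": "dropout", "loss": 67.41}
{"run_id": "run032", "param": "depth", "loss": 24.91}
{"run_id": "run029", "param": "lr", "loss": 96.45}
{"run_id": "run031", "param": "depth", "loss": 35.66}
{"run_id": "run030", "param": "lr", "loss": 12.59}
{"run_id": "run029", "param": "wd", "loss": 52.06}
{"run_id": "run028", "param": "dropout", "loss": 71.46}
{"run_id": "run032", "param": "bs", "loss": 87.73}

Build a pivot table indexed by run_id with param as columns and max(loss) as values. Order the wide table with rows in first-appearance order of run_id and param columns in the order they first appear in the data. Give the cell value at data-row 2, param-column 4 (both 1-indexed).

With rows in first-appearance order of run_id, row 2 is run_id=run031. param columns in first-appearance order: lr, depth, wd, dropout, bs; column 4 is dropout.
Long rows with run_id=run031, param=dropout: max(65.16, 58.93, 38.32) = 65.16.

65.16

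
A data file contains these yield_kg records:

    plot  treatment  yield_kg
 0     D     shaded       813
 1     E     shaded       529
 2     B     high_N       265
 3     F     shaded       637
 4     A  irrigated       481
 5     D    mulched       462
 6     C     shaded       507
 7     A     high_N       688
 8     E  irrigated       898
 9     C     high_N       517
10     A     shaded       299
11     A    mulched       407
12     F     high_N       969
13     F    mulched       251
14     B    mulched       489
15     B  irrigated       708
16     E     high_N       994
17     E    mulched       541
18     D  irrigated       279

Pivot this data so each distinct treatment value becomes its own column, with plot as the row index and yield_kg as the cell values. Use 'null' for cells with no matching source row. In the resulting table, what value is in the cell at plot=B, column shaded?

No long-format row has plot=B and treatment=shaded, so the cell is null.

null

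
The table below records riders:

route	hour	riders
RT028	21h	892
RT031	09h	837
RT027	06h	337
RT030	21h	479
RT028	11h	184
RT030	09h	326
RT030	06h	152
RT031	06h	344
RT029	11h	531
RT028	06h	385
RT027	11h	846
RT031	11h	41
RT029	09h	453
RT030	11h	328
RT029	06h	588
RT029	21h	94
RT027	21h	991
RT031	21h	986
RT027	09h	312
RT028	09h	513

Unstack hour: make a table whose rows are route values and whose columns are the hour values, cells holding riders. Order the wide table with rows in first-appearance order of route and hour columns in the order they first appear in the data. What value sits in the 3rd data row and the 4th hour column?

With rows in first-appearance order of route, row 3 is route=RT027. hour columns in first-appearance order: 21h, 09h, 06h, 11h; column 4 is 11h.
Long rows with route=RT027, hour=11h: riders = 846.

846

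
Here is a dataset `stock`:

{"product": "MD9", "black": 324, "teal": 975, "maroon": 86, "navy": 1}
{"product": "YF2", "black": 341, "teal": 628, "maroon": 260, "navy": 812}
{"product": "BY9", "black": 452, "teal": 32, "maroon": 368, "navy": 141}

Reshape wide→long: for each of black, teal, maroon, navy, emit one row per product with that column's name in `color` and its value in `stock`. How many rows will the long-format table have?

3 product values × 4 melted columns = 12 rows.

12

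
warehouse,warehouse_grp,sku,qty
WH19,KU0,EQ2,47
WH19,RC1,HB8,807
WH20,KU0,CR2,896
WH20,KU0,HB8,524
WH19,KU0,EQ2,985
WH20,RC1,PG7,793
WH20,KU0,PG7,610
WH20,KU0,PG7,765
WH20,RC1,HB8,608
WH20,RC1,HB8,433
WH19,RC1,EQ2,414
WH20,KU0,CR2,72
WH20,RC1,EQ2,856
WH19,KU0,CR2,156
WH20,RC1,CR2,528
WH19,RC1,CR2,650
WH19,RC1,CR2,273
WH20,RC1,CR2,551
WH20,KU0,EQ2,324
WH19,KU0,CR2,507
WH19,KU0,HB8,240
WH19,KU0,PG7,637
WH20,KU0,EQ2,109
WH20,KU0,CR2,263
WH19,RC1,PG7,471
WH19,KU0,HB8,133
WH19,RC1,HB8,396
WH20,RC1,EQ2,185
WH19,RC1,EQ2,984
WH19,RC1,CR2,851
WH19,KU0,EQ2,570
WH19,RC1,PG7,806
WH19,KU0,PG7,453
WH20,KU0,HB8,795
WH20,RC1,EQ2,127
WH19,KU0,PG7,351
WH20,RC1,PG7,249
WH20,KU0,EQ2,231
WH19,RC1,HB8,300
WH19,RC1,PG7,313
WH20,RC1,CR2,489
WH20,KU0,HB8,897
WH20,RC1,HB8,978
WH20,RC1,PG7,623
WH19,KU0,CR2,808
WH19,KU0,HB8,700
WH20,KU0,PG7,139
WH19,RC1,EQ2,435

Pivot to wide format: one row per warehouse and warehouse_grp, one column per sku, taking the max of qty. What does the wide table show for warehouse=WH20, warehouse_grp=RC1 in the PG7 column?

Rows with warehouse=WH20, warehouse_grp=RC1 and sku=PG7: qty values are 793, 249, 623.
max(793, 249, 623) = 793.

793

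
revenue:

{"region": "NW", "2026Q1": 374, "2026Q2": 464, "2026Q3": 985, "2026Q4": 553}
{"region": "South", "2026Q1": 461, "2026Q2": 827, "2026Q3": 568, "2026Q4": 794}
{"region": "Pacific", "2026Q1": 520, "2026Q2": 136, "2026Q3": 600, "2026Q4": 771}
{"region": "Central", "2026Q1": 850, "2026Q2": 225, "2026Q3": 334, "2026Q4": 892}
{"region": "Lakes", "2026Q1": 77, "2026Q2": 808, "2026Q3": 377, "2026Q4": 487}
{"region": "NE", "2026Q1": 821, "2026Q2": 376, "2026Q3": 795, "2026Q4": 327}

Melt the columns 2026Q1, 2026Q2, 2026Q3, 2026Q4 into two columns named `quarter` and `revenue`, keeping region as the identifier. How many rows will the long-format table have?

24

6 region values × 4 melted columns = 24 rows.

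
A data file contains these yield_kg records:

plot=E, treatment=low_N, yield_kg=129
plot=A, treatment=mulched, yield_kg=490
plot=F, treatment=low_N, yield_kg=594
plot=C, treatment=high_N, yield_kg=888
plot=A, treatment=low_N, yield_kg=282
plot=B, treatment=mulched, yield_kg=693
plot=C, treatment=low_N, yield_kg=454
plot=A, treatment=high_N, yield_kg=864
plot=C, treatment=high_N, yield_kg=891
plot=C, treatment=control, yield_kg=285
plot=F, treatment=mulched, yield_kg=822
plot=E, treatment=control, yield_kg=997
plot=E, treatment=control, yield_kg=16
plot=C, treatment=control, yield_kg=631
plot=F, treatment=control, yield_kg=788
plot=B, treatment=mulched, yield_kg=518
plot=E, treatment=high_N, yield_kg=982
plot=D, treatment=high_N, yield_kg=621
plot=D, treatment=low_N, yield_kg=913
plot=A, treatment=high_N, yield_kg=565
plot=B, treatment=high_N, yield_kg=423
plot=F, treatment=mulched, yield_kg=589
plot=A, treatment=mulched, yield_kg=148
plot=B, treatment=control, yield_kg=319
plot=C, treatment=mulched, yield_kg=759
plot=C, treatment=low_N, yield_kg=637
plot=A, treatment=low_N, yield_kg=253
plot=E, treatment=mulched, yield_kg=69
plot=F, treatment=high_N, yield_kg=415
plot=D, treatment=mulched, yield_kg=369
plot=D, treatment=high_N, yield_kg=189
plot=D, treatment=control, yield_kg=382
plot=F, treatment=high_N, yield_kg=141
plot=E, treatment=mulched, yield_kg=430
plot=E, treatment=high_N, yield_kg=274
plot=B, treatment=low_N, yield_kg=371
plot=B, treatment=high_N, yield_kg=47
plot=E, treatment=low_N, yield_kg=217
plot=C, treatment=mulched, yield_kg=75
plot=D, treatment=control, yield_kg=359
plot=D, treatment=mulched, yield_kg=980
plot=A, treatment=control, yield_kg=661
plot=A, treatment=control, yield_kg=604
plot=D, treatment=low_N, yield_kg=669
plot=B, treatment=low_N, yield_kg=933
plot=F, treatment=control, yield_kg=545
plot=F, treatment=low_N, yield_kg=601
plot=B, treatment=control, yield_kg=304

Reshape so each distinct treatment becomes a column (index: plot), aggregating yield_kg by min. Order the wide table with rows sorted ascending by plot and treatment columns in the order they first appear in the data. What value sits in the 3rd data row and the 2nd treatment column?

With rows sorted ascending by plot, row 3 is plot=C. treatment columns in first-appearance order: low_N, mulched, high_N, control; column 2 is mulched.
Long rows with plot=C, treatment=mulched: min(759, 75) = 75.

75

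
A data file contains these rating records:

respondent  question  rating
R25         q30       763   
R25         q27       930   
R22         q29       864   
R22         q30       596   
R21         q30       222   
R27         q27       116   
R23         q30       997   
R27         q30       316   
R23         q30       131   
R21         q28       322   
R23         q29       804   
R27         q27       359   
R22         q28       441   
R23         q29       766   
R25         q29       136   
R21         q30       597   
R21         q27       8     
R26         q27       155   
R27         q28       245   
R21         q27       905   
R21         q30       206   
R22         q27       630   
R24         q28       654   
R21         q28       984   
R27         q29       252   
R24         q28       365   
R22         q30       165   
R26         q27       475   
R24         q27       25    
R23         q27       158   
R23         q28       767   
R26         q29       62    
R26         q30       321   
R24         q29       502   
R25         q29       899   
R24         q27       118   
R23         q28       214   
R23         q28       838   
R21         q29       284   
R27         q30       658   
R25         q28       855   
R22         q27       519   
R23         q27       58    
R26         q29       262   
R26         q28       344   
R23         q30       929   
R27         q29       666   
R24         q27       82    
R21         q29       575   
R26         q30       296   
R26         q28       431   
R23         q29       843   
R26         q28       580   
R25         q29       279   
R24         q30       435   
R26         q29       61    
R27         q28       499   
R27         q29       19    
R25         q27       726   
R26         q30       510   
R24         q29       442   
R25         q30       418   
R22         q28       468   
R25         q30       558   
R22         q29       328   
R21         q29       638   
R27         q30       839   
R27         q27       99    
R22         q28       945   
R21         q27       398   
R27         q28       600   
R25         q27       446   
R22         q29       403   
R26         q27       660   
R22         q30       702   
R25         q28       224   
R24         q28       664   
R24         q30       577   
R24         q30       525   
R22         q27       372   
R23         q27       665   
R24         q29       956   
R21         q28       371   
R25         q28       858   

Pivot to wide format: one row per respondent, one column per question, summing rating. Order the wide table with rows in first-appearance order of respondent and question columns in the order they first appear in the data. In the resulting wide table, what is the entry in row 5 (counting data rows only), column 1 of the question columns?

2057

With rows in first-appearance order of respondent, row 5 is respondent=R23. question columns in first-appearance order: q30, q27, q29, q28; column 1 is q30.
Long rows with respondent=R23, question=q30: 997 + 131 + 929 = 2057.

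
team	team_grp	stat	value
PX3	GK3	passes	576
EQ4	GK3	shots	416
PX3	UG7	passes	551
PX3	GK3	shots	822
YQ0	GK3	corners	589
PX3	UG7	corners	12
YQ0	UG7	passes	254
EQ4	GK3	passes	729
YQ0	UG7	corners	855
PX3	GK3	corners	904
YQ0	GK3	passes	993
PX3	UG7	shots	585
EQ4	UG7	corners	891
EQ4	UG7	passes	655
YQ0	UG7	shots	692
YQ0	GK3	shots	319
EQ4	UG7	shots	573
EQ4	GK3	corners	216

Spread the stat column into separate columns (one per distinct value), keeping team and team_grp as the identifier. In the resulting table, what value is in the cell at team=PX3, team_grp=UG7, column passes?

551

Wide layout: rows indexed by team and team_grp, columns are the 3 distinct stat values (passes, shots, corners).
Cell (team=PX3, team_grp=UG7, stat=passes) draws from the long row where team=PX3, team_grp=UG7 and stat=passes, which has value=551.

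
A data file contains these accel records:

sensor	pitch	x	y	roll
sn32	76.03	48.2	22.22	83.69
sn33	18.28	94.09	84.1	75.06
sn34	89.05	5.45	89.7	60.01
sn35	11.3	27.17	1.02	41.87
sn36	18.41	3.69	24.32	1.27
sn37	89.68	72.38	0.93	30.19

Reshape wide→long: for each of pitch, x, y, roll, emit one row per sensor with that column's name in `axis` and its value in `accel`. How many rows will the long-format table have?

24

6 sensor values × 4 melted columns = 24 rows.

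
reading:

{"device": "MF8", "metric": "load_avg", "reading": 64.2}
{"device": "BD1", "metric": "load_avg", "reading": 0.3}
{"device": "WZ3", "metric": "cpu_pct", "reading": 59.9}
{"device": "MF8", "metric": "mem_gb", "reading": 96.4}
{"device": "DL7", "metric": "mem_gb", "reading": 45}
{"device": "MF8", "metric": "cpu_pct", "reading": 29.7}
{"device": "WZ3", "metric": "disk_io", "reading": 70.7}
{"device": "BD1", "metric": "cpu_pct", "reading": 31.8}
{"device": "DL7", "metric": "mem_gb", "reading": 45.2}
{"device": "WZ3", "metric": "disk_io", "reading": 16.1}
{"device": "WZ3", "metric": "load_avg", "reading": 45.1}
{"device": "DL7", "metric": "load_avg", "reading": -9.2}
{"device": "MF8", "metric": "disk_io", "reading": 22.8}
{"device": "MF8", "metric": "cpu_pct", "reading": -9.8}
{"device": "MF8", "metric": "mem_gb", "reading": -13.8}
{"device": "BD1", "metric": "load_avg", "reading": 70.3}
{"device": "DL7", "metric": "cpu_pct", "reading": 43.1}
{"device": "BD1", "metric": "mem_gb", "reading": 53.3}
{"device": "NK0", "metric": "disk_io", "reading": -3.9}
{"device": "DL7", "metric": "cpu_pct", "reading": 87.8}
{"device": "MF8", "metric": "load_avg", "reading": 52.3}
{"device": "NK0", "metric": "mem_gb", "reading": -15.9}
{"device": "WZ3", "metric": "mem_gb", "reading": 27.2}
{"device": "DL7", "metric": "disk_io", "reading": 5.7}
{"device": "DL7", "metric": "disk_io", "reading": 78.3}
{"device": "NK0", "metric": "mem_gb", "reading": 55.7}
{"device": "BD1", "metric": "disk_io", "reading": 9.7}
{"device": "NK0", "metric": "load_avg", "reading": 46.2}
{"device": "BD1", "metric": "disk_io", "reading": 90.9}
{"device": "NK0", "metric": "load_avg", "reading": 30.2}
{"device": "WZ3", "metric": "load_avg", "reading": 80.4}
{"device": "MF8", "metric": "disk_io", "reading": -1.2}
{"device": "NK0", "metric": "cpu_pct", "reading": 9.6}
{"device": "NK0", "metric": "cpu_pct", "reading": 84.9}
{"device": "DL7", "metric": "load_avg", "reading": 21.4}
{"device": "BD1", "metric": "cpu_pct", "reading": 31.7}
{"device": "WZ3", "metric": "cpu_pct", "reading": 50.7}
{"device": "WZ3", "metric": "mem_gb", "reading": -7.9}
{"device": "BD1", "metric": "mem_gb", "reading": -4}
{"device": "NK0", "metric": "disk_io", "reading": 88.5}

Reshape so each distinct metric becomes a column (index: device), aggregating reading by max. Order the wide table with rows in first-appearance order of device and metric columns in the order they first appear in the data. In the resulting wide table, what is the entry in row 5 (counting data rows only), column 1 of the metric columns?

With rows in first-appearance order of device, row 5 is device=NK0. metric columns in first-appearance order: load_avg, cpu_pct, mem_gb, disk_io; column 1 is load_avg.
Long rows with device=NK0, metric=load_avg: max(46.2, 30.2) = 46.2.

46.2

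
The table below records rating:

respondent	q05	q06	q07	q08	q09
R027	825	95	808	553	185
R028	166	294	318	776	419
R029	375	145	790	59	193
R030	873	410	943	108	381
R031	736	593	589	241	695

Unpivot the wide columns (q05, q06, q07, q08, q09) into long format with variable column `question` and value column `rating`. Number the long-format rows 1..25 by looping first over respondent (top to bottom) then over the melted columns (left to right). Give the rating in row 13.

790

25 rows total (5 × 5). Row 13: index ⌊(13-1)/5⌋ = 2 into respondent → R029; (13-1) mod 5 = 2 into the melted columns → q07.
So row 13 is (R029, q07, 790); rating = 790.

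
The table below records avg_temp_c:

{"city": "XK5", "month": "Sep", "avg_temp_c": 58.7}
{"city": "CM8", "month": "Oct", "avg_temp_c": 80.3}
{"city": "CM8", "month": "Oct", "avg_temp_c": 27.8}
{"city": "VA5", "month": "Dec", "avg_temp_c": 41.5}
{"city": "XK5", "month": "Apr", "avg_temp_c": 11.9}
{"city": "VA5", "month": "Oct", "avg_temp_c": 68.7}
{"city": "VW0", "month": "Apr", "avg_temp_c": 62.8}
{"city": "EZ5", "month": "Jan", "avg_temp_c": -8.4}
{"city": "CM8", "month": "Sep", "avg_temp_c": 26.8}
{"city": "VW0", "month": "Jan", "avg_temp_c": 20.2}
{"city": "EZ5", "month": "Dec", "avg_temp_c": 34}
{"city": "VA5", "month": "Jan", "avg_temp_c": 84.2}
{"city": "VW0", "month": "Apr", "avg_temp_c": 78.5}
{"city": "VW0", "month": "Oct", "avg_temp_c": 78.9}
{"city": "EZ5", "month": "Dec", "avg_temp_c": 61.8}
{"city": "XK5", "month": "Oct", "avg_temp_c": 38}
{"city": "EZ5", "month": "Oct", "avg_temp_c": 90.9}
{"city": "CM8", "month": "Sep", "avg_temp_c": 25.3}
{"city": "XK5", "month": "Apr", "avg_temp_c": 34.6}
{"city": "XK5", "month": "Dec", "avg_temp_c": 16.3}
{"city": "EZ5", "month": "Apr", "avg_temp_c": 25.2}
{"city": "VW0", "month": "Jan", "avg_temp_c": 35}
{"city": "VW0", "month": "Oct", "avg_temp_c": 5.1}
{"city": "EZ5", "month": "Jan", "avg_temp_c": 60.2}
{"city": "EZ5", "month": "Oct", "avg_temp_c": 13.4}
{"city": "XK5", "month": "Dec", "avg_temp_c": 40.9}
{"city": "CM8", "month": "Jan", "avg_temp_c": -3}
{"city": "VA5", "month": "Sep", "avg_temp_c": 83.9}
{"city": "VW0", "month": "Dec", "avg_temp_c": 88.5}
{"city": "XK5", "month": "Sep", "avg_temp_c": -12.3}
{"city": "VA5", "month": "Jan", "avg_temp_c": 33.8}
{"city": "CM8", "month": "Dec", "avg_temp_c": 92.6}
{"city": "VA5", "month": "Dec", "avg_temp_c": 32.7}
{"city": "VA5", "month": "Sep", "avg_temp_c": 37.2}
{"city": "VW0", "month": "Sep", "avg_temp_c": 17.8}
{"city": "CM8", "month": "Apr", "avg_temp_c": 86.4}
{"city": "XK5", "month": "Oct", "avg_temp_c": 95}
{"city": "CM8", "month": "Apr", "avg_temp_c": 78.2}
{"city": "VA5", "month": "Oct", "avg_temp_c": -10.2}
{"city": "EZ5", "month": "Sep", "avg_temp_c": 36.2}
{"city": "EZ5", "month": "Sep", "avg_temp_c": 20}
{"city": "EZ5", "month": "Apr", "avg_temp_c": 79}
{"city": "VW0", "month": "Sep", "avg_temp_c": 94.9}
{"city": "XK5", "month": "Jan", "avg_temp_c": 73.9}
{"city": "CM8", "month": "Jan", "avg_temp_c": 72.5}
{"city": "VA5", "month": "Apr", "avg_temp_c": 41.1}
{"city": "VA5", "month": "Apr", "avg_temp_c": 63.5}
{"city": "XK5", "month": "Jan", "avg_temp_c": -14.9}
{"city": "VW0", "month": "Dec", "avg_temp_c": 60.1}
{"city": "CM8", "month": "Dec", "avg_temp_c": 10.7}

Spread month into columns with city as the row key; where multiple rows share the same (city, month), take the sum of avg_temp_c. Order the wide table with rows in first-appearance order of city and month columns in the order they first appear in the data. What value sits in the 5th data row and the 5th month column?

With rows in first-appearance order of city, row 5 is city=EZ5. month columns in first-appearance order: Sep, Oct, Dec, Apr, Jan; column 5 is Jan.
Long rows with city=EZ5, month=Jan: -8.4 + 60.2 = 51.8.

51.8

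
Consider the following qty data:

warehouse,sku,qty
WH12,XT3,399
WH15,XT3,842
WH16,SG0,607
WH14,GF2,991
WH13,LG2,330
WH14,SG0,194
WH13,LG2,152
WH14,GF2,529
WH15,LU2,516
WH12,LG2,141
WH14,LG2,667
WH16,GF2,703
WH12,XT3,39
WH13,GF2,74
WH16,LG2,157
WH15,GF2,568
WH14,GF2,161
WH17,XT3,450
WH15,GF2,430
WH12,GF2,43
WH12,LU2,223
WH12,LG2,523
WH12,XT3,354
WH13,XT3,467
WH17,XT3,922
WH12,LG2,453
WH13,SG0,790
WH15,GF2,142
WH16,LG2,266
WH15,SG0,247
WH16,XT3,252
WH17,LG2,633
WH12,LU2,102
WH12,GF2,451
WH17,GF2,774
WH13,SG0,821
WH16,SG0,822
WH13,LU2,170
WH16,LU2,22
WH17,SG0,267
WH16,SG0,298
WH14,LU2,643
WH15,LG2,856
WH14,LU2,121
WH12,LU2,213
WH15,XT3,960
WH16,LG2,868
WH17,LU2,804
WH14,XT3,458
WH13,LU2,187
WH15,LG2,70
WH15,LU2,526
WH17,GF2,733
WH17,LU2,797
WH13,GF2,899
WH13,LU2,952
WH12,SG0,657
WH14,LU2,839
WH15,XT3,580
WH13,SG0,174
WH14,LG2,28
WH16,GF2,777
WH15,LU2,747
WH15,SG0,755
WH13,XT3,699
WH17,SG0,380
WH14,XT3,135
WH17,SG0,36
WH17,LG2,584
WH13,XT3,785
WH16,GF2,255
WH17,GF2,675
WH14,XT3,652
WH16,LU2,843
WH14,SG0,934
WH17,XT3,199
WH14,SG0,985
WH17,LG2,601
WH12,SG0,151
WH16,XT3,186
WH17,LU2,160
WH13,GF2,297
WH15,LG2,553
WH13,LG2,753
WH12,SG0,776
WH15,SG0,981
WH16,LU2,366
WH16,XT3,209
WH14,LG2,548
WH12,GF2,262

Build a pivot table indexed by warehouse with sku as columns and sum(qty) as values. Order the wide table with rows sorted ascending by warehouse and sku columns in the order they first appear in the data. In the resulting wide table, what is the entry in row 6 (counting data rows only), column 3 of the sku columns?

With rows sorted ascending by warehouse, row 6 is warehouse=WH17. sku columns in first-appearance order: XT3, SG0, GF2, LG2, LU2; column 3 is GF2.
Long rows with warehouse=WH17, sku=GF2: 774 + 733 + 675 = 2182.

2182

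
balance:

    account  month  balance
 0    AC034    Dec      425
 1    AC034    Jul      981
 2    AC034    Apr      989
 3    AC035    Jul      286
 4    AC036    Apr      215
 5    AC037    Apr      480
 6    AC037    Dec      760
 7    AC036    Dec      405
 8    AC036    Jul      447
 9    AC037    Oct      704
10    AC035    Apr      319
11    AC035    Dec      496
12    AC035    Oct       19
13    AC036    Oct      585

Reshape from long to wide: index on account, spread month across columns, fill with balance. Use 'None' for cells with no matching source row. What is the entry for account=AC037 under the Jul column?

No long-format row has account=AC037 and month=Jul, so the cell is None.

None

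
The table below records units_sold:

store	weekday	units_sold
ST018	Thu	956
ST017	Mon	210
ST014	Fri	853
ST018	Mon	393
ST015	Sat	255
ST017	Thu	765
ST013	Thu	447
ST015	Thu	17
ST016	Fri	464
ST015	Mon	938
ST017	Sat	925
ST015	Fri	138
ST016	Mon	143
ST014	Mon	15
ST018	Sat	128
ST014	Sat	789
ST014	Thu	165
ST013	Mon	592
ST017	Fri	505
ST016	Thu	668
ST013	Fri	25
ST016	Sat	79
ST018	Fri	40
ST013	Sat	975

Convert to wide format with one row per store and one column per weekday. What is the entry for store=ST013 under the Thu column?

447

Wide layout: rows indexed by store, columns are the 4 distinct weekday values (Thu, Mon, Fri, Sat).
Cell (store=ST013, weekday=Thu) draws from the long row where store=ST013 and weekday=Thu, which has units_sold=447.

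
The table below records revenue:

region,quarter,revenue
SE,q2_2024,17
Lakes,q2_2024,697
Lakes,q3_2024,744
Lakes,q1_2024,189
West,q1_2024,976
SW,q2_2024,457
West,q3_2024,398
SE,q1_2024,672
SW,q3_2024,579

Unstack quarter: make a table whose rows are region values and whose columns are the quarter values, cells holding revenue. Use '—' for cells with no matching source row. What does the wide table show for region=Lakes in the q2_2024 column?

697

The long row with region=Lakes, quarter=q2_2024 has revenue=697.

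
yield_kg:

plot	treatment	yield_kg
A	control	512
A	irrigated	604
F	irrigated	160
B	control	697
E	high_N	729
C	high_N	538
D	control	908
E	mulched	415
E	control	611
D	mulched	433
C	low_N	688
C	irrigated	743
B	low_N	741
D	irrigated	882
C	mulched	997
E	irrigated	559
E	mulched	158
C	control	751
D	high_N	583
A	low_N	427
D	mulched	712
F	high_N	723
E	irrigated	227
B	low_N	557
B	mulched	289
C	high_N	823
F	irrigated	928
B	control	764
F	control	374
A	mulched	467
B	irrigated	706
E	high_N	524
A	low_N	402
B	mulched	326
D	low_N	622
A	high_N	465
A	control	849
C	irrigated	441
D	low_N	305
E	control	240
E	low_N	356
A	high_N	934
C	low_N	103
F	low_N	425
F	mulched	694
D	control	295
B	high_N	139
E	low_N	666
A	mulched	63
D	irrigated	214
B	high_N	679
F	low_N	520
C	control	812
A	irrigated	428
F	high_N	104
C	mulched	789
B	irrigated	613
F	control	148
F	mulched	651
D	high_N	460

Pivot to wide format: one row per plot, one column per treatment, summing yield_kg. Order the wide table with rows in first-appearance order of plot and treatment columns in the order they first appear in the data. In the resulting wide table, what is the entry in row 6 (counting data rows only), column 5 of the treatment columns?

With rows in first-appearance order of plot, row 6 is plot=D. treatment columns in first-appearance order: control, irrigated, high_N, mulched, low_N; column 5 is low_N.
Long rows with plot=D, treatment=low_N: 622 + 305 = 927.

927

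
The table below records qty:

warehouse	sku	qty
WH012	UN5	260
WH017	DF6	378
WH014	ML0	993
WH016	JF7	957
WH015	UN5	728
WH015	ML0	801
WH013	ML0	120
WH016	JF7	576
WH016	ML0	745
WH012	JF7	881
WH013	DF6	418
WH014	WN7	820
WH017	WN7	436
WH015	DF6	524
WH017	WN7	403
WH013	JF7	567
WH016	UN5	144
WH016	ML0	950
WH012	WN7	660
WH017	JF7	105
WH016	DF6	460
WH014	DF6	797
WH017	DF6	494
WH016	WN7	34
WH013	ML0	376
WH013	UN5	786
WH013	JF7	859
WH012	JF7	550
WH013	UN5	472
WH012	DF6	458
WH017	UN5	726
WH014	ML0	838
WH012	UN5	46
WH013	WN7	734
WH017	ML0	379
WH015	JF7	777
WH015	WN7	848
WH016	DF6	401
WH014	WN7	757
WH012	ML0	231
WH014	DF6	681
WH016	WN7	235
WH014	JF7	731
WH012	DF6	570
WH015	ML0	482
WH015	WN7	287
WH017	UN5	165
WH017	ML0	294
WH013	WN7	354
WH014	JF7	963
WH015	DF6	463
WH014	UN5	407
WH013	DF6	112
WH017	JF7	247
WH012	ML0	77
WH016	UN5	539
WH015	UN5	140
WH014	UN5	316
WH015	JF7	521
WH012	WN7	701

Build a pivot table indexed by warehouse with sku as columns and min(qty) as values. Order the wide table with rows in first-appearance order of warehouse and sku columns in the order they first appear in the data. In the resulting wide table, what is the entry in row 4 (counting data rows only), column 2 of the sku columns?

401

With rows in first-appearance order of warehouse, row 4 is warehouse=WH016. sku columns in first-appearance order: UN5, DF6, ML0, JF7, WN7; column 2 is DF6.
Long rows with warehouse=WH016, sku=DF6: min(460, 401) = 401.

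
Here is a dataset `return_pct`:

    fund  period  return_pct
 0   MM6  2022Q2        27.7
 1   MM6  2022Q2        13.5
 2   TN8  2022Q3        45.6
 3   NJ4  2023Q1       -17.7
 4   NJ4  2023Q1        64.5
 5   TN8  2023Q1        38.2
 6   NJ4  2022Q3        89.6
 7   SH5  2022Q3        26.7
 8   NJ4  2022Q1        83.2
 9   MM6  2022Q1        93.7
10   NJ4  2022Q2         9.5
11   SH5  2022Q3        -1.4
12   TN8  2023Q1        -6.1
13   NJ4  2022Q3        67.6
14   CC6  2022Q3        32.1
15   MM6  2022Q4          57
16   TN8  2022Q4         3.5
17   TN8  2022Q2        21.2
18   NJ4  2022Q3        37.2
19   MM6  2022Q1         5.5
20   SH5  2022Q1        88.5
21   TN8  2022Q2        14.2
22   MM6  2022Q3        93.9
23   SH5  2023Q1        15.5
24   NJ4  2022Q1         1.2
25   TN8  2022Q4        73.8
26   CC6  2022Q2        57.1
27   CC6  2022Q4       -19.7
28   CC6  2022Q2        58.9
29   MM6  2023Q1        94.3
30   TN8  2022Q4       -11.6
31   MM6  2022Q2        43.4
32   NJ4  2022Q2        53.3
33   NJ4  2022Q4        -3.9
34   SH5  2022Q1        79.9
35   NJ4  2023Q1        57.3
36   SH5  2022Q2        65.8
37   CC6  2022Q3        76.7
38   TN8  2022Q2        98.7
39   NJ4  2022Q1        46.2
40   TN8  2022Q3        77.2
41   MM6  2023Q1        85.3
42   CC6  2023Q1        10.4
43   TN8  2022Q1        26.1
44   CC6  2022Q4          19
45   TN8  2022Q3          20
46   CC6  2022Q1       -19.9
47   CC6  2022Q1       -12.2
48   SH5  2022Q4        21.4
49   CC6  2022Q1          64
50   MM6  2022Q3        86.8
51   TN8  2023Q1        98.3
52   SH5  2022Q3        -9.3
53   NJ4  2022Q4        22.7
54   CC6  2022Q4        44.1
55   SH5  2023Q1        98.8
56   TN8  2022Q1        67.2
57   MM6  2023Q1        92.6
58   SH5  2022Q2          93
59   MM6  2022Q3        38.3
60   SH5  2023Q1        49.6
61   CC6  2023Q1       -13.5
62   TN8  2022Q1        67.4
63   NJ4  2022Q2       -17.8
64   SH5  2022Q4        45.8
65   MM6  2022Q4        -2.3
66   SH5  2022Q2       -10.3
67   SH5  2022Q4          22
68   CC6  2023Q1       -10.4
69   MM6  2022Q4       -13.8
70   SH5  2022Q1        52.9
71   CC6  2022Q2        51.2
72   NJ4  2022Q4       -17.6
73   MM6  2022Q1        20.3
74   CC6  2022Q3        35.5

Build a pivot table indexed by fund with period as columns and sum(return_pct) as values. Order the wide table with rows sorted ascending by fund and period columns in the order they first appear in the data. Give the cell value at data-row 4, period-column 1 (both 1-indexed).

With rows sorted ascending by fund, row 4 is fund=SH5. period columns in first-appearance order: 2022Q2, 2022Q3, 2023Q1, 2022Q1, 2022Q4; column 1 is 2022Q2.
Long rows with fund=SH5, period=2022Q2: 65.8 + 93 + -10.3 = 148.5.

148.5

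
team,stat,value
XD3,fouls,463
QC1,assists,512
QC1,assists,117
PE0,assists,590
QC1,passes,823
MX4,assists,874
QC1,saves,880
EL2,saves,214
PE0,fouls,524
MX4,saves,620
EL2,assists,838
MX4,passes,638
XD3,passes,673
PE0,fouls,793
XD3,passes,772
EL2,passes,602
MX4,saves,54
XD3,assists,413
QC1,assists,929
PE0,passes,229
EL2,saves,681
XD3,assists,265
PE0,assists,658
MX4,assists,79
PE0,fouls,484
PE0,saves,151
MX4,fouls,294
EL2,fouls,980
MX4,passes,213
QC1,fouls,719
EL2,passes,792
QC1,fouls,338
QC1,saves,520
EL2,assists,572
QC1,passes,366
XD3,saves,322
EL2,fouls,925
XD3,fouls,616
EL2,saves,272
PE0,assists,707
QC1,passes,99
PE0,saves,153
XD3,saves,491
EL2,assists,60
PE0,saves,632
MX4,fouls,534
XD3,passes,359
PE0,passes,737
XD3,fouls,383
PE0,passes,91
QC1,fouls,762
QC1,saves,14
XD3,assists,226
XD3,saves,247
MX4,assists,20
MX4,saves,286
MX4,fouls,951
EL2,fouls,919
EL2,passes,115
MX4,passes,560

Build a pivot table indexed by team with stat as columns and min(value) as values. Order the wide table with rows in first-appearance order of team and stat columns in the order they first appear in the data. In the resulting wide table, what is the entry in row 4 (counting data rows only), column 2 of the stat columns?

20

With rows in first-appearance order of team, row 4 is team=MX4. stat columns in first-appearance order: fouls, assists, passes, saves; column 2 is assists.
Long rows with team=MX4, stat=assists: min(874, 79, 20) = 20.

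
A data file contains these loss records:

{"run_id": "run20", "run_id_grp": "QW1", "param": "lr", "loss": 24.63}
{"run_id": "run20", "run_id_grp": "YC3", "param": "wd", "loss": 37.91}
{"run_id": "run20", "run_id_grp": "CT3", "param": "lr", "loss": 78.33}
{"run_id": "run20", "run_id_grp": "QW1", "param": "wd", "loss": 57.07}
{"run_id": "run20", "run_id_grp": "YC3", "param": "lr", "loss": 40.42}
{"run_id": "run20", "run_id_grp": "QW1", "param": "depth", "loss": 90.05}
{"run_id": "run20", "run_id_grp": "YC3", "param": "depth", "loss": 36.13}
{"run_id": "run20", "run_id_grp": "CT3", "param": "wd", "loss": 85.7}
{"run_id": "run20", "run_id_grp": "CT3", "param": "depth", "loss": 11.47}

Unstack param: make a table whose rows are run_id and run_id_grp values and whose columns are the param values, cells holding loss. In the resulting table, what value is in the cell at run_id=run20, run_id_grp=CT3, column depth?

Wide layout: rows indexed by run_id and run_id_grp, columns are the 3 distinct param values (lr, wd, depth).
Cell (run_id=run20, run_id_grp=CT3, param=depth) draws from the long row where run_id=run20, run_id_grp=CT3 and param=depth, which has loss=11.47.

11.47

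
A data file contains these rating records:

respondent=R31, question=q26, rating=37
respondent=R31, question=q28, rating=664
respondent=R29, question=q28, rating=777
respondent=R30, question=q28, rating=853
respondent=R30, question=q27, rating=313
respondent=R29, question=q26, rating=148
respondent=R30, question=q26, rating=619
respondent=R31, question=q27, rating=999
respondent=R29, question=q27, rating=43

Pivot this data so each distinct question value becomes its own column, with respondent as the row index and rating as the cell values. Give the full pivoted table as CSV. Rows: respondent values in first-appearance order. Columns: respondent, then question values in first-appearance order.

respondent,q26,q28,q27
R31,37,664,999
R29,148,777,43
R30,619,853,313

Columns: respondent plus the 3 distinct question values (q26, q28, q27).
For example, row R31 column q26 takes rating=37 from the long row (R31, q26).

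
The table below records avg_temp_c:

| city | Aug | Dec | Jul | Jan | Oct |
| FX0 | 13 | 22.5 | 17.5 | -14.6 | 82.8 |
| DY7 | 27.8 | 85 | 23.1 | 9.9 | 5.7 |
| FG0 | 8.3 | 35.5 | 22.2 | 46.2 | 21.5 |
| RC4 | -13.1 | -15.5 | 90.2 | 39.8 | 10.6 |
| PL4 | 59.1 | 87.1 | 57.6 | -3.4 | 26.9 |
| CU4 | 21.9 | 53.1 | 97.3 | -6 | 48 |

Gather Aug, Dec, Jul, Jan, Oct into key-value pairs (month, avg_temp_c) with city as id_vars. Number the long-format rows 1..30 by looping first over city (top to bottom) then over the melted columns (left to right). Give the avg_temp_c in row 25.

30 rows total (6 × 5). Row 25: index ⌊(25-1)/5⌋ = 4 into city → PL4; (25-1) mod 5 = 4 into the melted columns → Oct.
So row 25 is (PL4, Oct, 26.9); avg_temp_c = 26.9.

26.9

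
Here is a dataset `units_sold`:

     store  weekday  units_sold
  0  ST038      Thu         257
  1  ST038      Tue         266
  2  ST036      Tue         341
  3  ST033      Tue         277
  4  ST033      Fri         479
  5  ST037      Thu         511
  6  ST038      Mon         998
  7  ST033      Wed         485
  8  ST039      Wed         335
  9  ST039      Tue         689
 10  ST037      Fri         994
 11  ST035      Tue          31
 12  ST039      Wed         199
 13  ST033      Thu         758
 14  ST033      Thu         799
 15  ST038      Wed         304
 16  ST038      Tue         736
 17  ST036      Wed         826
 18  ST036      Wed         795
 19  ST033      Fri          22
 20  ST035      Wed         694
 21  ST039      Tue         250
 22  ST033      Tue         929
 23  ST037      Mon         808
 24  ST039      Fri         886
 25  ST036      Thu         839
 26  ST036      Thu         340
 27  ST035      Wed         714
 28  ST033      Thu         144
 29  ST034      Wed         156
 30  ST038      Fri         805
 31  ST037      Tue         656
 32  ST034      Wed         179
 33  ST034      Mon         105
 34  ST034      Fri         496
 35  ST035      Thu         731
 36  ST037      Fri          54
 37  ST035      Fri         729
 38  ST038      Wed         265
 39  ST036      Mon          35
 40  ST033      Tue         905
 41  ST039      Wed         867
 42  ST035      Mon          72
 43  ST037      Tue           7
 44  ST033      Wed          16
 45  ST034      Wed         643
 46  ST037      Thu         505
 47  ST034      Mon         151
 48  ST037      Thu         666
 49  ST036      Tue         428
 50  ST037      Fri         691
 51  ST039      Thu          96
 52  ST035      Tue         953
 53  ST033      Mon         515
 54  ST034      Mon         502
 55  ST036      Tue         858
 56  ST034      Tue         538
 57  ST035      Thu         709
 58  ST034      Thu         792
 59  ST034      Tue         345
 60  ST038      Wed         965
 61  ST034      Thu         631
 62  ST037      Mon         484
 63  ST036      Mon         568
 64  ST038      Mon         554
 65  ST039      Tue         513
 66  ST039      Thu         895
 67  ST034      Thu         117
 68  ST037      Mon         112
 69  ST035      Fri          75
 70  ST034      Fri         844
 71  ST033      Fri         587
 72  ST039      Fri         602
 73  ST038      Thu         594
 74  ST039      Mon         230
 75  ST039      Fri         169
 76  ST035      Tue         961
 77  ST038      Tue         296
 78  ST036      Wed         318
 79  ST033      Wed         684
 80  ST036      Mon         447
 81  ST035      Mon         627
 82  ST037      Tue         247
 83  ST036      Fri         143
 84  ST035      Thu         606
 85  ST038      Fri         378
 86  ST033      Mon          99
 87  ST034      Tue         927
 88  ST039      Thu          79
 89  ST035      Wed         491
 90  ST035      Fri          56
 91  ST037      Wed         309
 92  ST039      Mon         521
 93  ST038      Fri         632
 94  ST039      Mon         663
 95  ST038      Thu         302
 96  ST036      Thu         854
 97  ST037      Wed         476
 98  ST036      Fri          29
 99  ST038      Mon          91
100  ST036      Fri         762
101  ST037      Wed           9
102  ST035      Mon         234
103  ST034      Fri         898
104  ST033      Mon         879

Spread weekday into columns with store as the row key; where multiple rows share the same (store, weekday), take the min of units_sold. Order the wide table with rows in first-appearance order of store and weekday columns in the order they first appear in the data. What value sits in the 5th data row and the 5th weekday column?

With rows in first-appearance order of store, row 5 is store=ST039. weekday columns in first-appearance order: Thu, Tue, Fri, Mon, Wed; column 5 is Wed.
Long rows with store=ST039, weekday=Wed: min(335, 199, 867) = 199.

199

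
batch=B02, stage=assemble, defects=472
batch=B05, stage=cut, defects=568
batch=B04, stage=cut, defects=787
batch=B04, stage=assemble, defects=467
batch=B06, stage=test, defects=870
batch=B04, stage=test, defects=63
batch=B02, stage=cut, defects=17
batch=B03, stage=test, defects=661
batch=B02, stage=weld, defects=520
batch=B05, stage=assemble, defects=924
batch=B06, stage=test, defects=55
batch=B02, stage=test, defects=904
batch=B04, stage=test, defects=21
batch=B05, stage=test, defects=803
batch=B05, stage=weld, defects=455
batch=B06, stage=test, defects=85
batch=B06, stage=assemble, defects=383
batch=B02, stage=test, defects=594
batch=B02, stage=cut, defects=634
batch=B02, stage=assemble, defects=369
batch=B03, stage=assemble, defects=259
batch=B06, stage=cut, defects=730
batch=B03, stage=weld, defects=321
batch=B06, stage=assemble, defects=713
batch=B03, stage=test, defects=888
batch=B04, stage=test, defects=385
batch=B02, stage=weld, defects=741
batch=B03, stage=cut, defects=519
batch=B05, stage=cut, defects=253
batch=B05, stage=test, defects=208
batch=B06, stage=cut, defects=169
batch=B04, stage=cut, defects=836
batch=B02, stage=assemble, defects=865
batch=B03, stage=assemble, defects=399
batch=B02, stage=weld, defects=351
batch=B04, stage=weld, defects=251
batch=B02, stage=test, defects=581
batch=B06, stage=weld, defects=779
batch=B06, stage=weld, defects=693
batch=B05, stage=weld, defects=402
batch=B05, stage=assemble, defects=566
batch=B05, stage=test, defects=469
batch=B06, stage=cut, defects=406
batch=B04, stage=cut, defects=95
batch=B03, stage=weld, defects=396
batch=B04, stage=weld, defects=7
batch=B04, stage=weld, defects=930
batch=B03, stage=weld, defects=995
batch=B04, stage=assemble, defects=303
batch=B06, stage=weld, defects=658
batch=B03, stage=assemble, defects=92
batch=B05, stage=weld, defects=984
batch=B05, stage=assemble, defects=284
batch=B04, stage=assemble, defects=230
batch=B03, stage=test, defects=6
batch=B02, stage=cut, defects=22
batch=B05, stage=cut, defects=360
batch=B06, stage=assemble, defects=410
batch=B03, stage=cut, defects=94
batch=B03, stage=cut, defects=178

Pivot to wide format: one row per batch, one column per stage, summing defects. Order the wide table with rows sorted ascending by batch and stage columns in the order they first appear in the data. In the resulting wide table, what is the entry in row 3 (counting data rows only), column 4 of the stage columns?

1188

With rows sorted ascending by batch, row 3 is batch=B04. stage columns in first-appearance order: assemble, cut, test, weld; column 4 is weld.
Long rows with batch=B04, stage=weld: 251 + 7 + 930 = 1188.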